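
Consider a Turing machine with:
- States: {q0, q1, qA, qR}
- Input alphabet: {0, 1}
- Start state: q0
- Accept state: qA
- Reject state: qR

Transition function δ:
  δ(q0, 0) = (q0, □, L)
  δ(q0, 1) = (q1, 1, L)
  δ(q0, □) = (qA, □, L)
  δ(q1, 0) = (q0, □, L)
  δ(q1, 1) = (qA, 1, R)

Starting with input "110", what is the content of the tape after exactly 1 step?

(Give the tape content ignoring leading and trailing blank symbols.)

Execution trace:
Initial: [q0]110
Step 1: δ(q0, 1) = (q1, 1, L) → [q1]□110

No transition is defined for δ(q1, □). By convention the machine halts and rejects.

After 1 step, the tape (ignoring leading/trailing blanks) is: 110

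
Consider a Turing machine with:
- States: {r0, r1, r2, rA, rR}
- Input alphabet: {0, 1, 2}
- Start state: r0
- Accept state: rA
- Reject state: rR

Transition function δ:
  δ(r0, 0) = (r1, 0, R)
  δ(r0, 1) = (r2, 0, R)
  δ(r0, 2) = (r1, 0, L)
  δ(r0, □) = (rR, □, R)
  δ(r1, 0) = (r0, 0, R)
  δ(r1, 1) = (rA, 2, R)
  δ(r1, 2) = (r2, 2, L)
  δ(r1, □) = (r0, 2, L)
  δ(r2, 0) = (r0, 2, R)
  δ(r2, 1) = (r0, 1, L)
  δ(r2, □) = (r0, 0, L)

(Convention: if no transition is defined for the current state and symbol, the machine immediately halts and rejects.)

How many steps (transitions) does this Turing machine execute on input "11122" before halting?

Execution trace:
Initial: [r0]11122
Step 1: δ(r0, 1) = (r2, 0, R) → 0[r2]1122
Step 2: δ(r2, 1) = (r0, 1, L) → [r0]01122
Step 3: δ(r0, 0) = (r1, 0, R) → 0[r1]1122
Step 4: δ(r1, 1) = (rA, 2, R) → 02[rA]122

The machine reaches the accept state rA and halts.

The machine executed 4 steps before halting.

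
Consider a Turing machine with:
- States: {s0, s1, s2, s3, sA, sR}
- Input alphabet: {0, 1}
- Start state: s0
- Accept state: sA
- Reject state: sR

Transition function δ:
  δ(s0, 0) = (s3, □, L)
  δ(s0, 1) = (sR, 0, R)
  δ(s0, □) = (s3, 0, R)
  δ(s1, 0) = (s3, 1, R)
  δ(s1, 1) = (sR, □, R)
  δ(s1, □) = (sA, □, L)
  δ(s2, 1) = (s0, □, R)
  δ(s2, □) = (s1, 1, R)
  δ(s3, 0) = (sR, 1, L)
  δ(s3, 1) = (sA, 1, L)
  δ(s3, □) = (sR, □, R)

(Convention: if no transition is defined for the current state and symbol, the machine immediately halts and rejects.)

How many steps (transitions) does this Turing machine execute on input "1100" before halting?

Execution trace:
Initial: [s0]1100
Step 1: δ(s0, 1) = (sR, 0, R) → 0[sR]100

The machine reaches the reject state sR and halts.

The machine executed 1 step before halting.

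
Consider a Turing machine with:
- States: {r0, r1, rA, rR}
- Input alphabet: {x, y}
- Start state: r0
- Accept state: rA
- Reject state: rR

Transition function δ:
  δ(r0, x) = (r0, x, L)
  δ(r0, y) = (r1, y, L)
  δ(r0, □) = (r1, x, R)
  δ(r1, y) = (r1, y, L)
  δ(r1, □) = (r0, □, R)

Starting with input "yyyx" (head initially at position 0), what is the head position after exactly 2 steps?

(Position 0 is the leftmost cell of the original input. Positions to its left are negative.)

Execution trace (head position shown):
Step 0: [r0]yyyx  (head at position 0)
Step 1: move left → [r1]□yyyx  (head at position -1)
Step 2: move right → □[r0]yyyx  (head at position 0)

After 2 steps, the head is at position 0.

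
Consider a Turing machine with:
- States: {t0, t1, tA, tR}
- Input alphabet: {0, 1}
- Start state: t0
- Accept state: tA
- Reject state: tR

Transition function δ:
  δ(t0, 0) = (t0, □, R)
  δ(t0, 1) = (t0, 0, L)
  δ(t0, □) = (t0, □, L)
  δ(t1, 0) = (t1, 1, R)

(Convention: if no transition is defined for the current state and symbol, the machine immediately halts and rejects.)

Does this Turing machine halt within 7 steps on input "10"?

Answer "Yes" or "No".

Execution trace:
Initial: [t0]10
Step 1: δ(t0, 1) = (t0, 0, L) → [t0]□00
Step 2: δ(t0, □) = (t0, □, L) → [t0]□□00
Step 3: δ(t0, □) = (t0, □, L) → [t0]□□□00
Step 4: δ(t0, □) = (t0, □, L) → [t0]□□□□00
Step 5: δ(t0, □) = (t0, □, L) → [t0]□□□□□00
Step 6: δ(t0, □) = (t0, □, L) → [t0]□□□□□□00
Step 7: δ(t0, □) = (t0, □, L) → [t0]□□□□□□□00

The machine has not reached a halting state after 7 steps.
The machine did not halt within the 7-step bound.

Answer: No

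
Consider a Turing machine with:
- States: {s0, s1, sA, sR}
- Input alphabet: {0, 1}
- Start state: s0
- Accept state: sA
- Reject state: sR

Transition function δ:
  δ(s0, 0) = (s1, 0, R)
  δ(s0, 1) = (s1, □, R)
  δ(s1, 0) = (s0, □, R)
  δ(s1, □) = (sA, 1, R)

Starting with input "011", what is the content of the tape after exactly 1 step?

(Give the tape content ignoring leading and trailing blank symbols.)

Execution trace:
Initial: [s0]011
Step 1: δ(s0, 0) = (s1, 0, R) → 0[s1]11

No transition is defined for δ(s1, 1). By convention the machine halts and rejects.

After 1 step, the tape (ignoring leading/trailing blanks) is: 011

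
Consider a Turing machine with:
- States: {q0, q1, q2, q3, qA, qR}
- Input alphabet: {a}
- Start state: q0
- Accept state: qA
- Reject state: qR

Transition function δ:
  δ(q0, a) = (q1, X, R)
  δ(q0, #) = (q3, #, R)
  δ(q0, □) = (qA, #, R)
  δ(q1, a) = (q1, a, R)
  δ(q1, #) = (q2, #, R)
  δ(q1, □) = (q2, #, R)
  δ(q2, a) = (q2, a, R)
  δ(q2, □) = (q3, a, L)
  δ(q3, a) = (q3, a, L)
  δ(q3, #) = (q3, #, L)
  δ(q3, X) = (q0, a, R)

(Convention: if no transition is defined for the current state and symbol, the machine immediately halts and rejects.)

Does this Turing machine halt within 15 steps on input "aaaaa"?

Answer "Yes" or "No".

Execution trace:
Initial: [q0]aaaaa
Step 1: δ(q0, a) = (q1, X, R) → X[q1]aaaa
Step 2: δ(q1, a) = (q1, a, R) → Xa[q1]aaa
Step 3: δ(q1, a) = (q1, a, R) → Xaa[q1]aa
Step 4: δ(q1, a) = (q1, a, R) → Xaaa[q1]a
Step 5: δ(q1, a) = (q1, a, R) → Xaaaa[q1]□
Step 6: δ(q1, □) = (q2, #, R) → Xaaaa#[q2]□
Step 7: δ(q2, □) = (q3, a, L) → Xaaaa[q3]#a
Step 8: δ(q3, #) = (q3, #, L) → Xaaa[q3]a#a
Step 9: δ(q3, a) = (q3, a, L) → Xaa[q3]aa#a
Step 10: δ(q3, a) = (q3, a, L) → Xa[q3]aaa#a
Step 11: δ(q3, a) = (q3, a, L) → X[q3]aaaa#a
Step 12: δ(q3, a) = (q3, a, L) → [q3]Xaaaa#a
Step 13: δ(q3, X) = (q0, a, R) → a[q0]aaaa#a
Step 14: δ(q0, a) = (q1, X, R) → aX[q1]aaa#a
Step 15: δ(q1, a) = (q1, a, R) → aXa[q1]aa#a

The machine has not reached a halting state after 15 steps.
The machine did not halt within the 15-step bound.

Answer: No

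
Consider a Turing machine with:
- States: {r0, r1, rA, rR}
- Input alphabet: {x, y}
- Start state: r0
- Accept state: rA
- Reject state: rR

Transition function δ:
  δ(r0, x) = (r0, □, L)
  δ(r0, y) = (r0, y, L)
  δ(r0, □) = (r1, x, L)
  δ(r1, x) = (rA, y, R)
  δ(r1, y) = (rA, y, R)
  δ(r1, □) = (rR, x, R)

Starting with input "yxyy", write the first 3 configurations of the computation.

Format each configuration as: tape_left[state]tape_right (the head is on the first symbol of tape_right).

Transitions applied:
Step 1: δ(r0, y) = (r0, y, L)
Step 2: δ(r0, □) = (r1, x, L)

The first 3 configurations are:
[r0]yxyy ⊢ [r0]□yxyy ⊢ [r1]□xyxyy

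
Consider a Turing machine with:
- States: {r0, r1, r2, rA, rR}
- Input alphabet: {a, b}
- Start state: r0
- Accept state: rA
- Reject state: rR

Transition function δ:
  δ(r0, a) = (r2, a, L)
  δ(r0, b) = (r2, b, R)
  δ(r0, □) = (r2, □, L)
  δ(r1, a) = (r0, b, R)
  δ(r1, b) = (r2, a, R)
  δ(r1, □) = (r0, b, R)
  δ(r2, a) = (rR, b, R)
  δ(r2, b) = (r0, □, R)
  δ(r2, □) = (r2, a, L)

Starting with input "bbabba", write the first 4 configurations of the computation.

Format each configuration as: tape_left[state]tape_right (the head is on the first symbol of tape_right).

Transitions applied:
Step 1: δ(r0, b) = (r2, b, R)
Step 2: δ(r2, b) = (r0, □, R)
Step 3: δ(r0, a) = (r2, a, L)

The first 4 configurations are:
[r0]bbabba ⊢ b[r2]babba ⊢ b□[r0]abba ⊢ b[r2]□abba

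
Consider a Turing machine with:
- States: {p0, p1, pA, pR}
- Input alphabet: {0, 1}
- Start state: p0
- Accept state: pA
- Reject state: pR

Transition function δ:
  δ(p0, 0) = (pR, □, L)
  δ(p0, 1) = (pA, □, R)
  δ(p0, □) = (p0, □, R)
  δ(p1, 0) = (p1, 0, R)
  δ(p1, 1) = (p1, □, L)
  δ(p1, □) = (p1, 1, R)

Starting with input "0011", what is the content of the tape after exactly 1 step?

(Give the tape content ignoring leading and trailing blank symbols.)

Execution trace:
Initial: [p0]0011
Step 1: δ(p0, 0) = (pR, □, L) → [pR]□□011

The machine reaches the reject state pR and halts.

After 1 step, the tape (ignoring leading/trailing blanks) is: 011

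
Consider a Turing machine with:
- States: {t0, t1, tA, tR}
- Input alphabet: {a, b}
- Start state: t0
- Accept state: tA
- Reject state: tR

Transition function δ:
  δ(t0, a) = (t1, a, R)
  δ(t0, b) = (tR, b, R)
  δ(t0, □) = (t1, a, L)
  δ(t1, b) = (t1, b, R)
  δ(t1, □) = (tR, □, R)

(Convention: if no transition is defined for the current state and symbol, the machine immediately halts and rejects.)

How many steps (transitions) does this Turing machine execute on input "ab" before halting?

Execution trace:
Initial: [t0]ab
Step 1: δ(t0, a) = (t1, a, R) → a[t1]b
Step 2: δ(t1, b) = (t1, b, R) → ab[t1]□
Step 3: δ(t1, □) = (tR, □, R) → ab□[tR]□

The machine reaches the reject state tR and halts.

The machine executed 3 steps before halting.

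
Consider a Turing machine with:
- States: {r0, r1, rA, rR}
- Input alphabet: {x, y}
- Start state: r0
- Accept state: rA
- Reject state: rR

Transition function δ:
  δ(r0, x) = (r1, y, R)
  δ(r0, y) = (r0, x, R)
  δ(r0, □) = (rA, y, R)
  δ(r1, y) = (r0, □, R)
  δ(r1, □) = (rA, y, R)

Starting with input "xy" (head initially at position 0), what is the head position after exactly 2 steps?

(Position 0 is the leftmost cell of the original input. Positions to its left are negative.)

Execution trace (head position shown):
Step 0: [r0]xy  (head at position 0)
Step 1: move right → y[r1]y  (head at position 1)
Step 2: move right → y□[r0]□  (head at position 2)

After 2 steps, the head is at position 2.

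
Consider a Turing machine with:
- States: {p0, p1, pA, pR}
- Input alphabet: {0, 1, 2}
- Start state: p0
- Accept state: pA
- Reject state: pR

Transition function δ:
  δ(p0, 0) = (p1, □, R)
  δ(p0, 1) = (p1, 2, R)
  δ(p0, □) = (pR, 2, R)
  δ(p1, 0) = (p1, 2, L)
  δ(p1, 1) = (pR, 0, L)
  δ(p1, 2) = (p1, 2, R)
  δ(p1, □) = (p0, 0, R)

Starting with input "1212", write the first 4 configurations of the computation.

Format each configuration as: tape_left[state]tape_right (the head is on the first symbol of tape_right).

Transitions applied:
Step 1: δ(p0, 1) = (p1, 2, R)
Step 2: δ(p1, 2) = (p1, 2, R)
Step 3: δ(p1, 1) = (pR, 0, L)

The first 4 configurations are:
[p0]1212 ⊢ 2[p1]212 ⊢ 22[p1]12 ⊢ 2[pR]202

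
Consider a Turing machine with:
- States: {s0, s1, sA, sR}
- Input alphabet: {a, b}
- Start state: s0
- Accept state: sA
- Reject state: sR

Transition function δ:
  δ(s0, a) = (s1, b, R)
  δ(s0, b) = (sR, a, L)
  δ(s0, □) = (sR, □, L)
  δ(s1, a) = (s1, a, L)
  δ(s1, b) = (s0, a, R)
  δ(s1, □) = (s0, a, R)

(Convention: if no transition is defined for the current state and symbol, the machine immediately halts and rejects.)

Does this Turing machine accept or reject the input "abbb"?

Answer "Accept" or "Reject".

Execution trace:
Initial: [s0]abbb
Step 1: δ(s0, a) = (s1, b, R) → b[s1]bbb
Step 2: δ(s1, b) = (s0, a, R) → ba[s0]bb
Step 3: δ(s0, b) = (sR, a, L) → b[sR]aab

The machine reaches the reject state sR and halts.

Answer: Reject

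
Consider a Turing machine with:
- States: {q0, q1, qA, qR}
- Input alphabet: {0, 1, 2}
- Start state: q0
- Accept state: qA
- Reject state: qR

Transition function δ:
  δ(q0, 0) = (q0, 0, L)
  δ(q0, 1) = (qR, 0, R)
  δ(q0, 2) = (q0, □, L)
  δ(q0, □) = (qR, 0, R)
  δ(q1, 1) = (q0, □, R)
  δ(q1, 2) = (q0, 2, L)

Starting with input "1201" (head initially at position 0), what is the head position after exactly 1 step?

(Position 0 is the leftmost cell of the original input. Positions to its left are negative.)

Execution trace (head position shown):
Step 0: [q0]1201  (head at position 0)
Step 1: move right → 0[qR]201  (head at position 1)

After 1 step, the head is at position 1.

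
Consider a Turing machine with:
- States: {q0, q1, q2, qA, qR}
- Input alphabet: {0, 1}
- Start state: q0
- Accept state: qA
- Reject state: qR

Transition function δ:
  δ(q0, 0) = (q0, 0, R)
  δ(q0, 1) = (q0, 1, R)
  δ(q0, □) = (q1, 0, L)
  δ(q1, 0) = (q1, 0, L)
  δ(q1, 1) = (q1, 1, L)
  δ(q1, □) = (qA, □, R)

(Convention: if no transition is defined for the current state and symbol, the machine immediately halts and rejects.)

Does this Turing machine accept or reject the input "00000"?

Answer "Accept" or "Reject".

Execution trace:
Initial: [q0]00000
Step 1: δ(q0, 0) = (q0, 0, R) → 0[q0]0000
Step 2: δ(q0, 0) = (q0, 0, R) → 00[q0]000
Step 3: δ(q0, 0) = (q0, 0, R) → 000[q0]00
Step 4: δ(q0, 0) = (q0, 0, R) → 0000[q0]0
Step 5: δ(q0, 0) = (q0, 0, R) → 00000[q0]□
Step 6: δ(q0, □) = (q1, 0, L) → 0000[q1]00
Step 7: δ(q1, 0) = (q1, 0, L) → 000[q1]000
Step 8: δ(q1, 0) = (q1, 0, L) → 00[q1]0000
Step 9: δ(q1, 0) = (q1, 0, L) → 0[q1]00000
Step 10: δ(q1, 0) = (q1, 0, L) → [q1]000000
Step 11: δ(q1, 0) = (q1, 0, L) → [q1]□000000
Step 12: δ(q1, □) = (qA, □, R) → □[qA]000000

The machine reaches the accept state qA and halts.

Answer: Accept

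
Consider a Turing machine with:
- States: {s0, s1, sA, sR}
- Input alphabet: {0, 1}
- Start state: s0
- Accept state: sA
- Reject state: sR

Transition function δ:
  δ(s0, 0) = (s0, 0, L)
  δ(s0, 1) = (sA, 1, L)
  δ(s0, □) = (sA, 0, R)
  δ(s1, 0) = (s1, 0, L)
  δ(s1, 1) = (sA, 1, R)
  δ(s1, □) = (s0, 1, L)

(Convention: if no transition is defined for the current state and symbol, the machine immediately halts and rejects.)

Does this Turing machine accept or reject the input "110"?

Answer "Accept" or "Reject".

Execution trace:
Initial: [s0]110
Step 1: δ(s0, 1) = (sA, 1, L) → [sA]□110

The machine reaches the accept state sA and halts.

Answer: Accept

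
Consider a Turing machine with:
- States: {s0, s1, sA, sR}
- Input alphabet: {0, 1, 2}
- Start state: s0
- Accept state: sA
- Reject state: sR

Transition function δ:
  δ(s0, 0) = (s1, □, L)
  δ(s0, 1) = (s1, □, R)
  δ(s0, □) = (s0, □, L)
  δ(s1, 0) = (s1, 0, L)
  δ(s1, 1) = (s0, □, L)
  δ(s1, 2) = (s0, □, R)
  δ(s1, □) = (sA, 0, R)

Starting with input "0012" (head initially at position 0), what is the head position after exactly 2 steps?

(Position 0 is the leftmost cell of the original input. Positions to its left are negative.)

Execution trace (head position shown):
Step 0: [s0]0012  (head at position 0)
Step 1: move left → [s1]□□012  (head at position -1)
Step 2: move right → 0[sA]□012  (head at position 0)

After 2 steps, the head is at position 0.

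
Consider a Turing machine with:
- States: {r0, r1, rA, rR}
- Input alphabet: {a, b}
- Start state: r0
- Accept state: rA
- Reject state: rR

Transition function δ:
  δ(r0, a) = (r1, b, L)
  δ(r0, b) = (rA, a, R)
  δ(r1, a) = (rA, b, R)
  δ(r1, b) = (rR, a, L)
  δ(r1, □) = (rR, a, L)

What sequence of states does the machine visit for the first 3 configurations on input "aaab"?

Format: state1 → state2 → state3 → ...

Execution trace:
Initial: [r0]aaab
Step 1: δ(r0, a) = (r1, b, L) → [r1]□baab
Step 2: δ(r1, □) = (rR, a, L) → [rR]□abaab

The machine reaches the reject state rR and halts.

State sequence: r0 → r1 → rR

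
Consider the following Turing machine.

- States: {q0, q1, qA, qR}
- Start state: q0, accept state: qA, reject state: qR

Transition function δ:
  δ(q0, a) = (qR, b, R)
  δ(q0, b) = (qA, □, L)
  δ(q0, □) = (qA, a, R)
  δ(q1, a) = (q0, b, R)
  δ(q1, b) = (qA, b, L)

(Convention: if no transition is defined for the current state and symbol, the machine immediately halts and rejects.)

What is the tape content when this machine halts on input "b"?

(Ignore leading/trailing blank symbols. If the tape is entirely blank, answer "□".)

Execution trace:
Initial: [q0]b
Step 1: δ(q0, b) = (qA, □, L) → [qA]□□

The machine reaches the accept state qA and halts.

Final tape (ignoring leading/trailing blanks): □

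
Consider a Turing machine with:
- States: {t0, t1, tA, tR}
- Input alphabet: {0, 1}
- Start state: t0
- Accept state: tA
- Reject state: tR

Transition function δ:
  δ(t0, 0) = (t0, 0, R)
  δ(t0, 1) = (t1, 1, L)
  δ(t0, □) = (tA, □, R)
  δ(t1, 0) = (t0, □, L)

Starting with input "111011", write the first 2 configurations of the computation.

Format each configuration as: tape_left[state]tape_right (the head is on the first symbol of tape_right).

Transitions applied:
Step 1: δ(t0, 1) = (t1, 1, L)

The first 2 configurations are:
[t0]111011 ⊢ [t1]□111011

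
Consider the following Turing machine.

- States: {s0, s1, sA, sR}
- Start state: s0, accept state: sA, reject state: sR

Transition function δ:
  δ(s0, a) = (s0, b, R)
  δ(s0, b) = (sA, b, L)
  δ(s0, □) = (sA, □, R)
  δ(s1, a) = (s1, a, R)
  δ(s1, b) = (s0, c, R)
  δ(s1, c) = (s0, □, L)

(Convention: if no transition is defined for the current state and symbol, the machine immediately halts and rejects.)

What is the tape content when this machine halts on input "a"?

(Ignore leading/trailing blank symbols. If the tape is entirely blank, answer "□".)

Execution trace:
Initial: [s0]a
Step 1: δ(s0, a) = (s0, b, R) → b[s0]□
Step 2: δ(s0, □) = (sA, □, R) → b□[sA]□

The machine reaches the accept state sA and halts.

Final tape (ignoring leading/trailing blanks): b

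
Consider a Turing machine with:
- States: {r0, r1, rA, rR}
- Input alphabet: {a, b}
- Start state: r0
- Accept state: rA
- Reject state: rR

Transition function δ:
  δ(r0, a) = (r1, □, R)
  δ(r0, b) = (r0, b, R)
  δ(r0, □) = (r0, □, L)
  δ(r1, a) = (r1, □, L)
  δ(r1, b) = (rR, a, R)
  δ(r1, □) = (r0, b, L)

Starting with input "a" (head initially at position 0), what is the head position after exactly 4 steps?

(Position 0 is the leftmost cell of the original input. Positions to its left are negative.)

Execution trace (head position shown):
Step 0: [r0]a  (head at position 0)
Step 1: move right → □[r1]□  (head at position 1)
Step 2: move left → [r0]□b  (head at position 0)
Step 3: move left → [r0]□□b  (head at position -1)
Step 4: move left → [r0]□□□b  (head at position -2)

After 4 steps, the head is at position -2.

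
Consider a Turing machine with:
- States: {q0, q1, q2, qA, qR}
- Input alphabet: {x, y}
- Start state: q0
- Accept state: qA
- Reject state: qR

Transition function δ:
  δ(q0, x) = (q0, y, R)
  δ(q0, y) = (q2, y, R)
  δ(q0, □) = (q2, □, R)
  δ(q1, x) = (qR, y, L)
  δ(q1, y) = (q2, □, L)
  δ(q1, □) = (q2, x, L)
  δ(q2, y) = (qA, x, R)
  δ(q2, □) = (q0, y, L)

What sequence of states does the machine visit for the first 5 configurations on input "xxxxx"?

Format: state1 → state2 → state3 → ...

Execution trace:
Initial: [q0]xxxxx
Step 1: δ(q0, x) = (q0, y, R) → y[q0]xxxx
Step 2: δ(q0, x) = (q0, y, R) → yy[q0]xxx
Step 3: δ(q0, x) = (q0, y, R) → yyy[q0]xx
Step 4: δ(q0, x) = (q0, y, R) → yyyy[q0]x

State sequence: q0 → q0 → q0 → q0 → q0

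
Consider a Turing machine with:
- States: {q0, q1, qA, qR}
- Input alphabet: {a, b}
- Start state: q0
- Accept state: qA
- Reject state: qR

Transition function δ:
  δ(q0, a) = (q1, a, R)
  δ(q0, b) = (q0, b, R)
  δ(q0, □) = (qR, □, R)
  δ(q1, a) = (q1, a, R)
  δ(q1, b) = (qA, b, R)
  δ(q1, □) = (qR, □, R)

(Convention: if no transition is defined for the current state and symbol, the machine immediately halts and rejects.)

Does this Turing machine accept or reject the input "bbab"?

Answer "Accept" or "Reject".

Execution trace:
Initial: [q0]bbab
Step 1: δ(q0, b) = (q0, b, R) → b[q0]bab
Step 2: δ(q0, b) = (q0, b, R) → bb[q0]ab
Step 3: δ(q0, a) = (q1, a, R) → bba[q1]b
Step 4: δ(q1, b) = (qA, b, R) → bbab[qA]□

The machine reaches the accept state qA and halts.

Answer: Accept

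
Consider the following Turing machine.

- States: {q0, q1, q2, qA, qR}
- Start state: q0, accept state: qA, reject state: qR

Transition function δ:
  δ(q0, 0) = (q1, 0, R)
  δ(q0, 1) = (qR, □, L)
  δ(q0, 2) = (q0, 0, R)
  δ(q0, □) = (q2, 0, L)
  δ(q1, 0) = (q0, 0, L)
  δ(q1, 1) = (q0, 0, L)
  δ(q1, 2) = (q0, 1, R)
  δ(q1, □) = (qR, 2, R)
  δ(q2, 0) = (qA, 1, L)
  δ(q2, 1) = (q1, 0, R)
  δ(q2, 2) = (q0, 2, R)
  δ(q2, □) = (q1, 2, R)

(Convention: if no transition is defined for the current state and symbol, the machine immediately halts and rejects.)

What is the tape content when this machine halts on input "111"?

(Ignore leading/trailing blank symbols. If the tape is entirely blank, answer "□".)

Execution trace:
Initial: [q0]111
Step 1: δ(q0, 1) = (qR, □, L) → [qR]□□11

The machine reaches the reject state qR and halts.

Final tape (ignoring leading/trailing blanks): 11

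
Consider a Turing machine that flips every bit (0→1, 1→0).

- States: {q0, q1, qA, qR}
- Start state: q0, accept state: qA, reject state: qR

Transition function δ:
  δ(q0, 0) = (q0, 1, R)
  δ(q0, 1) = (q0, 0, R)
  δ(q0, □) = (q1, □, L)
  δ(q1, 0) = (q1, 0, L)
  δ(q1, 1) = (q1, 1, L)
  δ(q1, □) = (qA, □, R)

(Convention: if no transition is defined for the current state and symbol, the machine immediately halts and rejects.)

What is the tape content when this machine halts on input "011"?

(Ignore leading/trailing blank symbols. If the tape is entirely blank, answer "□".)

Execution trace:
Initial: [q0]011
Step 1: δ(q0, 0) = (q0, 1, R) → 1[q0]11
Step 2: δ(q0, 1) = (q0, 0, R) → 10[q0]1
Step 3: δ(q0, 1) = (q0, 0, R) → 100[q0]□
Step 4: δ(q0, □) = (q1, □, L) → 10[q1]0□
Step 5: δ(q1, 0) = (q1, 0, L) → 1[q1]00□
Step 6: δ(q1, 0) = (q1, 0, L) → [q1]100□
Step 7: δ(q1, 1) = (q1, 1, L) → [q1]□100□
Step 8: δ(q1, □) = (qA, □, R) → □[qA]100□

The machine reaches the accept state qA and halts.

Final tape (ignoring leading/trailing blanks): 100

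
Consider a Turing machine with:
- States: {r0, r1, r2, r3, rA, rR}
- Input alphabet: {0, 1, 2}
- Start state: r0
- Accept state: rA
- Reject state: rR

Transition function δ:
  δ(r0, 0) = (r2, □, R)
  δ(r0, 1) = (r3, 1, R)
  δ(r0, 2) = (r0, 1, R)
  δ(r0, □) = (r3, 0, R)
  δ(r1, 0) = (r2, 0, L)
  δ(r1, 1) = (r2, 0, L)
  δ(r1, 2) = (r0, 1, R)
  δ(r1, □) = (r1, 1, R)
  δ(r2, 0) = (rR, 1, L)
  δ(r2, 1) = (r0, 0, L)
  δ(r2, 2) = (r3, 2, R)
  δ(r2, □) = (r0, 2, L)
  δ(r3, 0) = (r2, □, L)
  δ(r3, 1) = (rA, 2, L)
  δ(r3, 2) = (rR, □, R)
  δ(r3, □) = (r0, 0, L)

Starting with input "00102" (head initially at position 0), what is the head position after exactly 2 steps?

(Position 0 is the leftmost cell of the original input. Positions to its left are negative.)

Execution trace (head position shown):
Step 0: [r0]00102  (head at position 0)
Step 1: move right → □[r2]0102  (head at position 1)
Step 2: move left → [rR]□1102  (head at position 0)

After 2 steps, the head is at position 0.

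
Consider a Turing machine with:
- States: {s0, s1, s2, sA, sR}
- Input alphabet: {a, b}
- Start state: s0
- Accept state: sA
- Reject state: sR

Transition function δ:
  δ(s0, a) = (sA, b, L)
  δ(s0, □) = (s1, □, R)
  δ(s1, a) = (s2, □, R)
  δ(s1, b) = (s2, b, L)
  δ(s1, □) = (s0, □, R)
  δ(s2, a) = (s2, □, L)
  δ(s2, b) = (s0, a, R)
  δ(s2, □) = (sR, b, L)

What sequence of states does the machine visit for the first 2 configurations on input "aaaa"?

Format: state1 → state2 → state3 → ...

Execution trace:
Initial: [s0]aaaa
Step 1: δ(s0, a) = (sA, b, L) → [sA]□baaa

The machine reaches the accept state sA and halts.

State sequence: s0 → sA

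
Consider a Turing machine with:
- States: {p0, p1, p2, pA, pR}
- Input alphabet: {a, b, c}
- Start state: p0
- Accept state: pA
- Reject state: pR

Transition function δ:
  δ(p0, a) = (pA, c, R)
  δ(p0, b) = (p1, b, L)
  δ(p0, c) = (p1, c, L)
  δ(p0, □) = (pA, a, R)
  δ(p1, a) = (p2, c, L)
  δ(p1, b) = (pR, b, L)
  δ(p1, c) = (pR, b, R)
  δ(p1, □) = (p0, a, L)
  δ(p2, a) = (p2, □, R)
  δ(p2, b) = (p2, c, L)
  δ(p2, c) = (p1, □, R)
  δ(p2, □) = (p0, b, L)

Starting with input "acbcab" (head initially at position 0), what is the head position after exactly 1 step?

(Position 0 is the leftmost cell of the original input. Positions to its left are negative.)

Execution trace (head position shown):
Step 0: [p0]acbcab  (head at position 0)
Step 1: move right → c[pA]cbcab  (head at position 1)

After 1 step, the head is at position 1.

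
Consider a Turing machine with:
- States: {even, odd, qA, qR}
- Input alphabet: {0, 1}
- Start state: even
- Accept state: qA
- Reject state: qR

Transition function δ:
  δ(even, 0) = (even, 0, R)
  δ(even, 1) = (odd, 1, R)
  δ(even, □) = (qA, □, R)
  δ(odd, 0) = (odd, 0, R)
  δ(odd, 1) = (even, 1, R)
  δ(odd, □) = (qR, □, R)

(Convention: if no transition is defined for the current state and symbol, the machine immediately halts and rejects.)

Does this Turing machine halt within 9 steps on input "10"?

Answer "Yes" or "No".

Execution trace:
Initial: [even]10
Step 1: δ(even, 1) = (odd, 1, R) → 1[odd]0
Step 2: δ(odd, 0) = (odd, 0, R) → 10[odd]□
Step 3: δ(odd, □) = (qR, □, R) → 10□[qR]□

The machine reaches the reject state qR and halts.
The machine halted after 3 steps (within the 9-step bound).

Answer: Yes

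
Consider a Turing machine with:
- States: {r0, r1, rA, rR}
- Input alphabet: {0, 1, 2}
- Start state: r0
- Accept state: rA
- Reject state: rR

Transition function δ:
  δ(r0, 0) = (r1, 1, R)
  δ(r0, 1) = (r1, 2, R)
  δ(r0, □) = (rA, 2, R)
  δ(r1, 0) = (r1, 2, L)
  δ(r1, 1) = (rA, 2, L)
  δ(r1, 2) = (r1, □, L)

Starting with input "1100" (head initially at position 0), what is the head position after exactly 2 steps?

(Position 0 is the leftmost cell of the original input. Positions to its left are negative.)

Execution trace (head position shown):
Step 0: [r0]1100  (head at position 0)
Step 1: move right → 2[r1]100  (head at position 1)
Step 2: move left → [rA]2200  (head at position 0)

After 2 steps, the head is at position 0.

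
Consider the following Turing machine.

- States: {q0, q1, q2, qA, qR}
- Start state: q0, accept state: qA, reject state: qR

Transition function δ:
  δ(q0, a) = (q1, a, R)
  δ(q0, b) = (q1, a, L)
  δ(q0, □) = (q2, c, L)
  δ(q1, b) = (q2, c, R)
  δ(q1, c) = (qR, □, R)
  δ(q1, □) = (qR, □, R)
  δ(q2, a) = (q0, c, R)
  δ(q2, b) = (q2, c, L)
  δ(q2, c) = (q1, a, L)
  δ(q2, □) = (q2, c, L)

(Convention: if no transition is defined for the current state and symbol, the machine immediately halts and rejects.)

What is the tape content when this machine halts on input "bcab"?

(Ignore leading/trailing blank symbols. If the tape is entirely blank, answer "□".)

Execution trace:
Initial: [q0]bcab
Step 1: δ(q0, b) = (q1, a, L) → [q1]□acab
Step 2: δ(q1, □) = (qR, □, R) → □[qR]acab

The machine reaches the reject state qR and halts.

Final tape (ignoring leading/trailing blanks): acab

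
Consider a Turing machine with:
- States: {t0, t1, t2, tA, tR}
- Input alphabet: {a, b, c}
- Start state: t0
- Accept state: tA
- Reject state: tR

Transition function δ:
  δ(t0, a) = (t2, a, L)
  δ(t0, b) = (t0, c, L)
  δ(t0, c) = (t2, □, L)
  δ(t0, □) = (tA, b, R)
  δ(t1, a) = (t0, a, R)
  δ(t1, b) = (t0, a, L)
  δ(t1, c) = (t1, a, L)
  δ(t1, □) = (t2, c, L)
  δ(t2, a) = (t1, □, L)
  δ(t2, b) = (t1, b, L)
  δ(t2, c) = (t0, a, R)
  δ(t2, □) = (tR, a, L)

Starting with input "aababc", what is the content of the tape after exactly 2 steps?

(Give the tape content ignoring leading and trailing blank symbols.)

Execution trace:
Initial: [t0]aababc
Step 1: δ(t0, a) = (t2, a, L) → [t2]□aababc
Step 2: δ(t2, □) = (tR, a, L) → [tR]□aaababc

The machine reaches the reject state tR and halts.

After 2 steps, the tape (ignoring leading/trailing blanks) is: aaababc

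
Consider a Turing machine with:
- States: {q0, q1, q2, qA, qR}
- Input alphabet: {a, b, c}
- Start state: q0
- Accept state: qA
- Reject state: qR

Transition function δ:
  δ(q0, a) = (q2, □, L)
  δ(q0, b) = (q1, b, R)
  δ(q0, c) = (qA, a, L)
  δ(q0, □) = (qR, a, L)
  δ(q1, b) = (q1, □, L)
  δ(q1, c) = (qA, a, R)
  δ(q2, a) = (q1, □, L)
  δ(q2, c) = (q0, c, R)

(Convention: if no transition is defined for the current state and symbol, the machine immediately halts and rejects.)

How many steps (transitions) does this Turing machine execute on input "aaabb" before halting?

Execution trace:
Initial: [q0]aaabb
Step 1: δ(q0, a) = (q2, □, L) → [q2]□□aabb

No transition is defined for δ(q2, □). By convention the machine halts and rejects.

The machine executed 1 step before halting.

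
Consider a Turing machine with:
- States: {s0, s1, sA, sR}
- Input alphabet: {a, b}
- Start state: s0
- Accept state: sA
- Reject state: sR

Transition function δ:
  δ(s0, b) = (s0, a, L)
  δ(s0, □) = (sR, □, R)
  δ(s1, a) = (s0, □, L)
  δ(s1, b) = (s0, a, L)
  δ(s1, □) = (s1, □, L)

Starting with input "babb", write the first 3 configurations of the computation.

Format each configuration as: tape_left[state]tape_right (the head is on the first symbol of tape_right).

Transitions applied:
Step 1: δ(s0, b) = (s0, a, L)
Step 2: δ(s0, □) = (sR, □, R)

The first 3 configurations are:
[s0]babb ⊢ [s0]□aabb ⊢ □[sR]aabb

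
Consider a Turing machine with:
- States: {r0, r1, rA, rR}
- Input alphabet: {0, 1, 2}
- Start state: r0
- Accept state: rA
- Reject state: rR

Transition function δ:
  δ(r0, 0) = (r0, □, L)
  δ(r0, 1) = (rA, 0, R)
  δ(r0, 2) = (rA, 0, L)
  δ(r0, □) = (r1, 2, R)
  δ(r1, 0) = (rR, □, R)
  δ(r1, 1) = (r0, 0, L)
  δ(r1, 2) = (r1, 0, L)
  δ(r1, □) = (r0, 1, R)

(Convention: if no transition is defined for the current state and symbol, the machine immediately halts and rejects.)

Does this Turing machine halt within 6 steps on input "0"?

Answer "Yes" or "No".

Execution trace:
Initial: [r0]0
Step 1: δ(r0, 0) = (r0, □, L) → [r0]□□
Step 2: δ(r0, □) = (r1, 2, R) → 2[r1]□
Step 3: δ(r1, □) = (r0, 1, R) → 21[r0]□
Step 4: δ(r0, □) = (r1, 2, R) → 212[r1]□
Step 5: δ(r1, □) = (r0, 1, R) → 2121[r0]□
Step 6: δ(r0, □) = (r1, 2, R) → 21212[r1]□

The machine has not reached a halting state after 6 steps.
The machine did not halt within the 6-step bound.

Answer: No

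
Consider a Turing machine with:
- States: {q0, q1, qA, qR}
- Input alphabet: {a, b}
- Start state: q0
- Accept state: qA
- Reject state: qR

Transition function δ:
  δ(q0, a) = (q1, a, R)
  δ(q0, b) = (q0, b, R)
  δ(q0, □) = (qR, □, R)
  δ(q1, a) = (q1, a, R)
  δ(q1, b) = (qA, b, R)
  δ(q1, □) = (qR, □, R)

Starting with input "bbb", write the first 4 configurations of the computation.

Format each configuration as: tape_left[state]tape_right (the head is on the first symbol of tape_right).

Transitions applied:
Step 1: δ(q0, b) = (q0, b, R)
Step 2: δ(q0, b) = (q0, b, R)
Step 3: δ(q0, b) = (q0, b, R)

The first 4 configurations are:
[q0]bbb ⊢ b[q0]bb ⊢ bb[q0]b ⊢ bbb[q0]□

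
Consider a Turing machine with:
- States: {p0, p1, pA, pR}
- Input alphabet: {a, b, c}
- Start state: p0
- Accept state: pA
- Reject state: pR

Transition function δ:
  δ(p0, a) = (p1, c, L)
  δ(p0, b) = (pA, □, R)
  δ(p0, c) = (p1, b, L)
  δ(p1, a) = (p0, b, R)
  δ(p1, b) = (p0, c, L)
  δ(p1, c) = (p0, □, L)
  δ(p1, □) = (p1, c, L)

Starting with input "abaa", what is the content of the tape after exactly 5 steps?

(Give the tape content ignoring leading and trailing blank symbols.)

Execution trace:
Initial: [p0]abaa
Step 1: δ(p0, a) = (p1, c, L) → [p1]□cbaa
Step 2: δ(p1, □) = (p1, c, L) → [p1]□ccbaa
Step 3: δ(p1, □) = (p1, c, L) → [p1]□cccbaa
Step 4: δ(p1, □) = (p1, c, L) → [p1]□ccccbaa
Step 5: δ(p1, □) = (p1, c, L) → [p1]□cccccbaa

After 5 steps, the tape (ignoring leading/trailing blanks) is: cccccbaa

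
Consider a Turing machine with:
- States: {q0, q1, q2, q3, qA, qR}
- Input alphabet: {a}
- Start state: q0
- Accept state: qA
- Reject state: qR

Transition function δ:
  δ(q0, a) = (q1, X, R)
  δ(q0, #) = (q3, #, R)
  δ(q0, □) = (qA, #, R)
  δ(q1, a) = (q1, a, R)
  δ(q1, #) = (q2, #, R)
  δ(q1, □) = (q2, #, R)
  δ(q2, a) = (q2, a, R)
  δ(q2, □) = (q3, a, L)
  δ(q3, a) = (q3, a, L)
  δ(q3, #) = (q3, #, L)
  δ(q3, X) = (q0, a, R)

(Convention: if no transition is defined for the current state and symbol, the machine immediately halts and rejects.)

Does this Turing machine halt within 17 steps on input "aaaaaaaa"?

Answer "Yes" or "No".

Execution trace:
Initial: [q0]aaaaaaaa
Step 1: δ(q0, a) = (q1, X, R) → X[q1]aaaaaaa
Step 2: δ(q1, a) = (q1, a, R) → Xa[q1]aaaaaa
Step 3: δ(q1, a) = (q1, a, R) → Xaa[q1]aaaaa
Step 4: δ(q1, a) = (q1, a, R) → Xaaa[q1]aaaa
Step 5: δ(q1, a) = (q1, a, R) → Xaaaa[q1]aaa
Step 6: δ(q1, a) = (q1, a, R) → Xaaaaa[q1]aa
Step 7: δ(q1, a) = (q1, a, R) → Xaaaaaa[q1]a
Step 8: δ(q1, a) = (q1, a, R) → Xaaaaaaa[q1]□
Step 9: δ(q1, □) = (q2, #, R) → Xaaaaaaa#[q2]□
Step 10: δ(q2, □) = (q3, a, L) → Xaaaaaaa[q3]#a
Step 11: δ(q3, #) = (q3, #, L) → Xaaaaaa[q3]a#a
Step 12: δ(q3, a) = (q3, a, L) → Xaaaaa[q3]aa#a
Step 13: δ(q3, a) = (q3, a, L) → Xaaaa[q3]aaa#a
Step 14: δ(q3, a) = (q3, a, L) → Xaaa[q3]aaaa#a
Step 15: δ(q3, a) = (q3, a, L) → Xaa[q3]aaaaa#a
Step 16: δ(q3, a) = (q3, a, L) → Xa[q3]aaaaaa#a
Step 17: δ(q3, a) = (q3, a, L) → X[q3]aaaaaaa#a

The machine has not reached a halting state after 17 steps.
The machine did not halt within the 17-step bound.

Answer: No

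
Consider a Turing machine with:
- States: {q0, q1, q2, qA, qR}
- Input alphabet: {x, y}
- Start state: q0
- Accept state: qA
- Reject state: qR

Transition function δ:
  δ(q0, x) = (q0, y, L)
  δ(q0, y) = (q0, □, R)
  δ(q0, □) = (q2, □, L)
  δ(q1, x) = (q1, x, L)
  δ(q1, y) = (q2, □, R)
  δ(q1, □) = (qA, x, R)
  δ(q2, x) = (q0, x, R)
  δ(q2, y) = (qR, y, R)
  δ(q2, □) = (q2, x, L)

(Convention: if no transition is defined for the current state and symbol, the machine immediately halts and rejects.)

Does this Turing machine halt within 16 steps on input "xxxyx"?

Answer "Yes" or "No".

Execution trace:
Initial: [q0]xxxyx
Step 1: δ(q0, x) = (q0, y, L) → [q0]□yxxyx
Step 2: δ(q0, □) = (q2, □, L) → [q2]□□yxxyx
Step 3: δ(q2, □) = (q2, x, L) → [q2]□x□yxxyx
Step 4: δ(q2, □) = (q2, x, L) → [q2]□xx□yxxyx
Step 5: δ(q2, □) = (q2, x, L) → [q2]□xxx□yxxyx
Step 6: δ(q2, □) = (q2, x, L) → [q2]□xxxx□yxxyx
Step 7: δ(q2, □) = (q2, x, L) → [q2]□xxxxx□yxxyx
Step 8: δ(q2, □) = (q2, x, L) → [q2]□xxxxxx□yxxyx
Step 9: δ(q2, □) = (q2, x, L) → [q2]□xxxxxxx□yxxyx
Step 10: δ(q2, □) = (q2, x, L) → [q2]□xxxxxxxx□yxxyx
Step 11: δ(q2, □) = (q2, x, L) → [q2]□xxxxxxxxx□yxxyx
Step 12: δ(q2, □) = (q2, x, L) → [q2]□xxxxxxxxxx□yxxyx
Step 13: δ(q2, □) = (q2, x, L) → [q2]□xxxxxxxxxxx□yxxyx
Step 14: δ(q2, □) = (q2, x, L) → [q2]□xxxxxxxxxxxx□yxxyx
Step 15: δ(q2, □) = (q2, x, L) → [q2]□xxxxxxxxxxxxx□yxxyx
Step 16: δ(q2, □) = (q2, x, L) → [q2]□xxxxxxxxxxxxxx□yxxyx

The machine has not reached a halting state after 16 steps.
The machine did not halt within the 16-step bound.

Answer: No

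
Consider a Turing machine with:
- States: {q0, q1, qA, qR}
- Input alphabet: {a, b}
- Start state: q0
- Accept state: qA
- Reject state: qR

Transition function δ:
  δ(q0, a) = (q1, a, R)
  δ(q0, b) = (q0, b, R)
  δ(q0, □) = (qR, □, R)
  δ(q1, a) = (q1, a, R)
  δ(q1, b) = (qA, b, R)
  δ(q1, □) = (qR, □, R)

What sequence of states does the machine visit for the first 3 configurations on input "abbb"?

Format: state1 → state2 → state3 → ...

Execution trace:
Initial: [q0]abbb
Step 1: δ(q0, a) = (q1, a, R) → a[q1]bbb
Step 2: δ(q1, b) = (qA, b, R) → ab[qA]bb

The machine reaches the accept state qA and halts.

State sequence: q0 → q1 → qA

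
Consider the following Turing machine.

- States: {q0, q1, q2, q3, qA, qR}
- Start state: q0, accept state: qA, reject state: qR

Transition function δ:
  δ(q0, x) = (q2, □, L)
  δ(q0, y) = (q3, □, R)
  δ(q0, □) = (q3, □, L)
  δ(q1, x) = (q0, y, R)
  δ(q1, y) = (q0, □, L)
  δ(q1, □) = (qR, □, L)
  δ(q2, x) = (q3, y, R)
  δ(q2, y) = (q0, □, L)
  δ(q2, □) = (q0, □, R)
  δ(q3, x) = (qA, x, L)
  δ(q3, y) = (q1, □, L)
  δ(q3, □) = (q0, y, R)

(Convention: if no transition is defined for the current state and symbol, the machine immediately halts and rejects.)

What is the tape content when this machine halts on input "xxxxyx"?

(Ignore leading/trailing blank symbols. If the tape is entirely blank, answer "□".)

Execution trace:
Initial: [q0]xxxxyx
Step 1: δ(q0, x) = (q2, □, L) → [q2]□□xxxyx
Step 2: δ(q2, □) = (q0, □, R) → □[q0]□xxxyx
Step 3: δ(q0, □) = (q3, □, L) → [q3]□□xxxyx
Step 4: δ(q3, □) = (q0, y, R) → y[q0]□xxxyx
Step 5: δ(q0, □) = (q3, □, L) → [q3]y□xxxyx
Step 6: δ(q3, y) = (q1, □, L) → [q1]□□□xxxyx
Step 7: δ(q1, □) = (qR, □, L) → [qR]□□□□xxxyx

The machine reaches the reject state qR and halts.

Final tape (ignoring leading/trailing blanks): xxxyx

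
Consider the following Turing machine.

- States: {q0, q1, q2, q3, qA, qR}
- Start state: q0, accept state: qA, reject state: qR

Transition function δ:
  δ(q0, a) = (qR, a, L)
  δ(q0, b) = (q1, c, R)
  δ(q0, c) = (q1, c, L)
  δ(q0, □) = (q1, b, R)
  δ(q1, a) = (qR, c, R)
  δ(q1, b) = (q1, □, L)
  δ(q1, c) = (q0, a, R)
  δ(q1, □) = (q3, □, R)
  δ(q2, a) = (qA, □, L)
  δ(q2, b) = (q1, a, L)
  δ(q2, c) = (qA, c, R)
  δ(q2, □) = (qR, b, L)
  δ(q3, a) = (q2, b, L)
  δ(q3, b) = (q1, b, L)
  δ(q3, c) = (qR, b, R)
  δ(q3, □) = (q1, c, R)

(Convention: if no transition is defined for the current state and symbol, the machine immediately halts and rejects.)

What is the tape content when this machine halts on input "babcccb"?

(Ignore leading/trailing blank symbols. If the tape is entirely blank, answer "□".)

Execution trace:
Initial: [q0]babcccb
Step 1: δ(q0, b) = (q1, c, R) → c[q1]abcccb
Step 2: δ(q1, a) = (qR, c, R) → cc[qR]bcccb

The machine reaches the reject state qR and halts.

Final tape (ignoring leading/trailing blanks): ccbcccb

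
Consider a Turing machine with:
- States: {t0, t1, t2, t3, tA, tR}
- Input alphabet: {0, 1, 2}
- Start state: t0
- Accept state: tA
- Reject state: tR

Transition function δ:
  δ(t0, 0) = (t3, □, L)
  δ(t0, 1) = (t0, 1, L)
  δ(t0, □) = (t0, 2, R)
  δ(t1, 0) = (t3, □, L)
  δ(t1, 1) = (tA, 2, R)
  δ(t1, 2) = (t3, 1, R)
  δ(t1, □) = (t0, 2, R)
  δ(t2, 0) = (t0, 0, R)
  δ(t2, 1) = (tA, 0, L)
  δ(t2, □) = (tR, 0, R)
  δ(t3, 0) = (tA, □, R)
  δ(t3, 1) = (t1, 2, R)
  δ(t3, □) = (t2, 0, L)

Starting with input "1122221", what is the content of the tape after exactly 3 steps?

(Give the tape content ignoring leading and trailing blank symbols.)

Execution trace:
Initial: [t0]1122221
Step 1: δ(t0, 1) = (t0, 1, L) → [t0]□1122221
Step 2: δ(t0, □) = (t0, 2, R) → 2[t0]1122221
Step 3: δ(t0, 1) = (t0, 1, L) → [t0]21122221

No transition is defined for δ(t0, 2). By convention the machine halts and rejects.

After 3 steps, the tape (ignoring leading/trailing blanks) is: 21122221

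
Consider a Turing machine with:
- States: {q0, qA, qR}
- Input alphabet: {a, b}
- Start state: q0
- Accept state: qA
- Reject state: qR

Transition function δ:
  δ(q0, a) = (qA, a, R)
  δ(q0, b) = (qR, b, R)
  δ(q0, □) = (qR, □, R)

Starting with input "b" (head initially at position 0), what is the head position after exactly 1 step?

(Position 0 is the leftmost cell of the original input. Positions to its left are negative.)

Execution trace (head position shown):
Step 0: [q0]b  (head at position 0)
Step 1: move right → b[qR]□  (head at position 1)

After 1 step, the head is at position 1.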